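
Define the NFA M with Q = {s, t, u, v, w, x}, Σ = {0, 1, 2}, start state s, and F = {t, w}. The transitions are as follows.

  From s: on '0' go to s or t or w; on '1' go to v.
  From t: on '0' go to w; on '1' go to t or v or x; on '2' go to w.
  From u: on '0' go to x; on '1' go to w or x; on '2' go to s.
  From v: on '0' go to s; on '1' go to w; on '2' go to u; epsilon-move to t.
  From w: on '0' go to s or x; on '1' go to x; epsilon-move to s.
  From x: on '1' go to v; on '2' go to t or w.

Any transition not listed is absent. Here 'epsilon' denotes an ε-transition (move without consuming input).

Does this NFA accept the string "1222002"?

No

Start in {s}.
Read '1': s→{v}; union {v}; ε-closure = {t, v}.
Read '2': t→{w}, v→{u}; union {u, w}; ε-closure = {s, u, w}.
Read '2': s→∅, u→{s}, w→∅; now {s}.
Read '2': s→∅; now ∅.
The set is empty and remains empty for the remaining 3 symbols.
The final set ∅ contains no accepting state.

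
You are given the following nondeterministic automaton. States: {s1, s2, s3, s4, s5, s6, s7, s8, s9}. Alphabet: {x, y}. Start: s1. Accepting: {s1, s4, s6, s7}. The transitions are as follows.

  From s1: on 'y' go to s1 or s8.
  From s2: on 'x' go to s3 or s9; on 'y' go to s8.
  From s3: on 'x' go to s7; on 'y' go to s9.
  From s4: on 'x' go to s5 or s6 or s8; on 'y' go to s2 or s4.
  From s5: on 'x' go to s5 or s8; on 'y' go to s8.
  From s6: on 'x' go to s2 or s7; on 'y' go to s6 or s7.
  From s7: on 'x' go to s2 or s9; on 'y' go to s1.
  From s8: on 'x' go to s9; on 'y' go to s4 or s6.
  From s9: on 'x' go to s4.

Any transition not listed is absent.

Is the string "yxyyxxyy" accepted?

No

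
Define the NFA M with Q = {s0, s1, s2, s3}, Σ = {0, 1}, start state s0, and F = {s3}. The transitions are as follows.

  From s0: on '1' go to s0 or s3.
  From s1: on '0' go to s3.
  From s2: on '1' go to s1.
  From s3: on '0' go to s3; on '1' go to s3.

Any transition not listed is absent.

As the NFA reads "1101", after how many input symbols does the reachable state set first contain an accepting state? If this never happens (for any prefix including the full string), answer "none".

Start in {s0}.
Read '1': s0→{s0, s3}; now {s0, s3}.
None of the earlier sets intersect F, but {s0, s3} does.

1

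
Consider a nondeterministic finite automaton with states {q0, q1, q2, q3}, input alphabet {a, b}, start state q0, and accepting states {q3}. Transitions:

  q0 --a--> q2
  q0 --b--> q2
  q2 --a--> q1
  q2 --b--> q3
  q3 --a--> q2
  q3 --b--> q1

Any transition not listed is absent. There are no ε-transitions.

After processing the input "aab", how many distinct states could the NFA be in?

0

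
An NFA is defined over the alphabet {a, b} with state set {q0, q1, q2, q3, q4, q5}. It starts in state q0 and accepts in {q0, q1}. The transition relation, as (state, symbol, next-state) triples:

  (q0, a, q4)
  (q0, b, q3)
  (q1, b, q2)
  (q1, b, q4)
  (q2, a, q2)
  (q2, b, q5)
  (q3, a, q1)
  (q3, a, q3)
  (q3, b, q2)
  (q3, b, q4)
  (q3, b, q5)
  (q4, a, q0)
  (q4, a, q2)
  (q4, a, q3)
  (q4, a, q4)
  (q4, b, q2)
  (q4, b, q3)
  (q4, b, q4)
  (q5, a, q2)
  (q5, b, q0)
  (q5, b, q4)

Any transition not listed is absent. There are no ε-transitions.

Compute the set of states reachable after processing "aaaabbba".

{q0, q1, q2, q3, q4}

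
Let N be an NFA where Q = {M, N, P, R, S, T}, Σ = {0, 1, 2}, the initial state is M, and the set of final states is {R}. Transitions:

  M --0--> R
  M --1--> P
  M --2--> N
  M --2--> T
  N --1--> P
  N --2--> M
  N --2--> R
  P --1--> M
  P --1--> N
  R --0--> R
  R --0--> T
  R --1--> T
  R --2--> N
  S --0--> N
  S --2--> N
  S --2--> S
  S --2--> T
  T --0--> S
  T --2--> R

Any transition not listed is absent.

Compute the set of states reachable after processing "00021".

{P, T}

Start in {M}.
Read '0': {M} → {R}.
Read '0': {R} → {R, T}.
Read '0': {R, T} → {R, S, T}.
Read '2': {R, S, T} → {N, R, S, T}.
Read '1': {N, R, S, T} → {P, T}.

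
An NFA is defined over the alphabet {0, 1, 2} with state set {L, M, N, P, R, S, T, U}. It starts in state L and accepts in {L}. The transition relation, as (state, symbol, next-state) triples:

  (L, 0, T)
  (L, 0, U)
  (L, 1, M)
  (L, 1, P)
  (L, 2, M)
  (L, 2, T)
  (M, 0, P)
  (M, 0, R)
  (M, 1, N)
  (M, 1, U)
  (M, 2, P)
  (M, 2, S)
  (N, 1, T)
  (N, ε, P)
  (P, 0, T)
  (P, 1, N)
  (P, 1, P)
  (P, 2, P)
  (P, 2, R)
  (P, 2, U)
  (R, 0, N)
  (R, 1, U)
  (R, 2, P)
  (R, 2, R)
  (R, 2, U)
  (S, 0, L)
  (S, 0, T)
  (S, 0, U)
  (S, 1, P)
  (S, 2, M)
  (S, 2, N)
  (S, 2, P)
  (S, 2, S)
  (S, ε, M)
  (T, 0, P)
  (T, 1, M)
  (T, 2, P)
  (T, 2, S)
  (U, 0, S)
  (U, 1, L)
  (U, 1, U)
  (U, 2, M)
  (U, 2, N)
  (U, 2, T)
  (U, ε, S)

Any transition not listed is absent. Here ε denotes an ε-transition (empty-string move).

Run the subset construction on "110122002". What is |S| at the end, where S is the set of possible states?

Start in {L}.
Read '1': {L} → {M, P}.
Read '1': {M, P} → {M, N, P, S, U}.
Read '0': {M, N, P, S, U} → {L, M, P, R, S, T, U}.
Read '1': {L, M, P, R, S, T, U} → {L, M, N, P, S, U}.
Read '2': {L, M, N, P, S, U} → {M, N, P, R, S, T, U}.
Read '2': {M, N, P, R, S, T, U} → {M, N, P, R, S, T, U}.
Read '0': {M, N, P, R, S, T, U} → {L, M, N, P, R, S, T, U}.
Read '0': {L, M, N, P, R, S, T, U} → {L, M, N, P, R, S, T, U}.
Read '2': {L, M, N, P, R, S, T, U} → {M, N, P, R, S, T, U}.
That set has 7 states.

7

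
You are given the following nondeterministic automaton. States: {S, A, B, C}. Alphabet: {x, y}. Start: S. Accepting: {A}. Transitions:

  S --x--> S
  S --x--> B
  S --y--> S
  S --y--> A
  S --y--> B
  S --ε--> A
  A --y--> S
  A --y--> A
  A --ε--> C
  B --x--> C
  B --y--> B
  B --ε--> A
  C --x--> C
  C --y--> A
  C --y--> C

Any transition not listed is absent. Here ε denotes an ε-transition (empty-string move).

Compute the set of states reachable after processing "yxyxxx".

{S, A, B, C}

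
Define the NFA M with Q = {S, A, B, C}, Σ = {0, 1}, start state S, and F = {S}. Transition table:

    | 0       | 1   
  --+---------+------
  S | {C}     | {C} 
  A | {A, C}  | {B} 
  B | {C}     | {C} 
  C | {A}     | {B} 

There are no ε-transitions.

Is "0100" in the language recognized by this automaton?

Start in {S}.
Read '0': S→{C}; now {C}.
Read '1': C→{B}; now {B}.
Read '0': B→{C}; now {C}.
Read '0': C→{A}; now {A}.
The final set {A} contains no accepting state.

No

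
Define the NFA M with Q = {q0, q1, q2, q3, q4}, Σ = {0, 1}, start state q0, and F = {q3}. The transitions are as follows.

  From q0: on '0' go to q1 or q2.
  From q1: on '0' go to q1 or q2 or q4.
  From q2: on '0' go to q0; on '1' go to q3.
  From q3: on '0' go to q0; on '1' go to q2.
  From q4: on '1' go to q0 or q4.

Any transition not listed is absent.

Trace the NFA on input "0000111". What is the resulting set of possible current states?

{q0, q3, q4}

Start in {q0}.
Read '0': {q0} → {q1, q2}.
Read '0': {q1, q2} → {q0, q1, q2, q4}.
Read '0': {q0, q1, q2, q4} → {q0, q1, q2, q4}.
Read '0': {q0, q1, q2, q4} → {q0, q1, q2, q4}.
Read '1': {q0, q1, q2, q4} → {q0, q3, q4}.
Read '1': {q0, q3, q4} → {q0, q2, q4}.
Read '1': {q0, q2, q4} → {q0, q3, q4}.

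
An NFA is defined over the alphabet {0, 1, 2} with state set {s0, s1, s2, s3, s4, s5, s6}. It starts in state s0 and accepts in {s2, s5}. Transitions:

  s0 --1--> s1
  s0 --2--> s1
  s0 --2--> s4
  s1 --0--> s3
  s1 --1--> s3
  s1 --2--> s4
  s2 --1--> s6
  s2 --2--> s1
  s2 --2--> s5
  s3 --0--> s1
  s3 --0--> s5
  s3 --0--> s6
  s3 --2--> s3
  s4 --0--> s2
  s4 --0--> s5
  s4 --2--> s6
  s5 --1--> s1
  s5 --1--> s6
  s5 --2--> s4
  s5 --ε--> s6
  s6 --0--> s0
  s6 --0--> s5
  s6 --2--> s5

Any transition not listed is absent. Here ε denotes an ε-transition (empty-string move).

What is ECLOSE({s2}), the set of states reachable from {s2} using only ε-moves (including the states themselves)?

{s2}

Begin with {s2}.
No ε-moves leave this set, so the closure equals the set itself.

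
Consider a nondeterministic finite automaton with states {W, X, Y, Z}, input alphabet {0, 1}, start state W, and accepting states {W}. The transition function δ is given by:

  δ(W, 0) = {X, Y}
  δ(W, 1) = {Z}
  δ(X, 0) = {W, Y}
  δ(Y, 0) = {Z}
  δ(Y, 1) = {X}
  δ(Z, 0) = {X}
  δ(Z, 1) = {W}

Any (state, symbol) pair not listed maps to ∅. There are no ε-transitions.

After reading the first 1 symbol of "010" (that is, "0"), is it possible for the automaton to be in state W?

No

Start in {W}.
Read '0': {W} → {X, Y}.
State W is not in {X, Y}.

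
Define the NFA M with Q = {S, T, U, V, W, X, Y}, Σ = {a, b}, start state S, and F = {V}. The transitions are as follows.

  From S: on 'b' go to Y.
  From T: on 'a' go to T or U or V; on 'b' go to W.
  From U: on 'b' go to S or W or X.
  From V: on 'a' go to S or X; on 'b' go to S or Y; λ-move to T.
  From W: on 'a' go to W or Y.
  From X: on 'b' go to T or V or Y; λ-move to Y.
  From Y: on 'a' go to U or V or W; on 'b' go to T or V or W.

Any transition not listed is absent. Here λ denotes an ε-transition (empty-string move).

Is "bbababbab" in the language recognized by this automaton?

Yes

Start in {S}.
Read 'b': S→{Y}; now {Y}.
Read 'b': Y→{T, V, W}; now {T, V, W}.
Read 'a': T→{T, U, V}, V→{S, X}, W→{W, Y}; now {S, T, U, V, W, X, Y}.
Read 'b': S→{Y}, T→{W}, U→{S, W, X}, V→{S, Y}, W→∅, X→{T, V, Y}, Y→{T, V, W}; now {S, T, V, W, X, Y}.
Read 'a': S→∅, T→{T, U, V}, V→{S, X}, W→{W, Y}, X→∅, Y→{U, V, W}; now {S, T, U, V, W, X, Y}.
Read 'b': S→{Y}, T→{W}, U→{S, W, X}, V→{S, Y}, W→∅, X→{T, V, Y}, Y→{T, V, W}; now {S, T, V, W, X, Y}.
Read 'b': S→{Y}, T→{W}, V→{S, Y}, W→∅, X→{T, V, Y}, Y→{T, V, W}; now {S, T, V, W, Y}.
Read 'a': S→∅, T→{T, U, V}, V→{S, X}, W→{W, Y}, Y→{U, V, W}; now {S, T, U, V, W, X, Y}.
Read 'b': S→{Y}, T→{W}, U→{S, W, X}, V→{S, Y}, W→∅, X→{T, V, Y}, Y→{T, V, W}; now {S, T, V, W, X, Y}.
The final set {S, T, V, W, X, Y} contains the accepting state V.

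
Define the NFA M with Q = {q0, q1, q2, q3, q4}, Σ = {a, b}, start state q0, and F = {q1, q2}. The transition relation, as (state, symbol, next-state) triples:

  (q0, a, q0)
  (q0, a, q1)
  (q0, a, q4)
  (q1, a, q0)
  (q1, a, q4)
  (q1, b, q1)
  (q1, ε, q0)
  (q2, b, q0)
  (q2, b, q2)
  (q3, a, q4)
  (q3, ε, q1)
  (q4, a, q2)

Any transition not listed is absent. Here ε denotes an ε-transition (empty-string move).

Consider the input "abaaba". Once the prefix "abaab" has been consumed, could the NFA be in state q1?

Start in {q0}.
Read 'a': q0→{q0, q1, q4}; now {q0, q1, q4}.
Read 'b': q0→∅, q1→{q1}, q4→∅; union {q1}; ε-closure = {q0, q1}.
Read 'a': q0→{q0, q1, q4}, q1→{q0, q4}; now {q0, q1, q4}.
Read 'a': q0→{q0, q1, q4}, q1→{q0, q4}, q4→{q2}; now {q0, q1, q2, q4}.
Read 'b': q0→∅, q1→{q1}, q2→{q0, q2}, q4→∅; now {q0, q1, q2}.
State q1 is in {q0, q1, q2}.

Yes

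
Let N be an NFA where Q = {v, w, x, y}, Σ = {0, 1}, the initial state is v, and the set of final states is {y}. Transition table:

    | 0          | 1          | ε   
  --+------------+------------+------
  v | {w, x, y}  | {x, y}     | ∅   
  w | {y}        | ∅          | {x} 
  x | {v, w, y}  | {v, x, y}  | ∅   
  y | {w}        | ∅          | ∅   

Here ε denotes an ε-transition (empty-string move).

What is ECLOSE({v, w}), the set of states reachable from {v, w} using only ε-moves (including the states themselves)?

{v, w, x}

Begin with {v, w}.
ε-move w → x; add x.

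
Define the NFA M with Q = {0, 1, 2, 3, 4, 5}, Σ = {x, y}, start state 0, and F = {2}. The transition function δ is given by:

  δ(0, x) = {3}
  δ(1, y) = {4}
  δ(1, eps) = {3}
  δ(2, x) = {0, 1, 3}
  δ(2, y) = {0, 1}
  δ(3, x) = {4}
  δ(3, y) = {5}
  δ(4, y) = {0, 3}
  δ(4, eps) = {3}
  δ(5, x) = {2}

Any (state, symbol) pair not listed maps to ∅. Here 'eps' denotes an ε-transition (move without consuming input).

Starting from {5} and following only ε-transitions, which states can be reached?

{5}

Begin with {5}.
No ε-moves leave this set, so the closure equals the set itself.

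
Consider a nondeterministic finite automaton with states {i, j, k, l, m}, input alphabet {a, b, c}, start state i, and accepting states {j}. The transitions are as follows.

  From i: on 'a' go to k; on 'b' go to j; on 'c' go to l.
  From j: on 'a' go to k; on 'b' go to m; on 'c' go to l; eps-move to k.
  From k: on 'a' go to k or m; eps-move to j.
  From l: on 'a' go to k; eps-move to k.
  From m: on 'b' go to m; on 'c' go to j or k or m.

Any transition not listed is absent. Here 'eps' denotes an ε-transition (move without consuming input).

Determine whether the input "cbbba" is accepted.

No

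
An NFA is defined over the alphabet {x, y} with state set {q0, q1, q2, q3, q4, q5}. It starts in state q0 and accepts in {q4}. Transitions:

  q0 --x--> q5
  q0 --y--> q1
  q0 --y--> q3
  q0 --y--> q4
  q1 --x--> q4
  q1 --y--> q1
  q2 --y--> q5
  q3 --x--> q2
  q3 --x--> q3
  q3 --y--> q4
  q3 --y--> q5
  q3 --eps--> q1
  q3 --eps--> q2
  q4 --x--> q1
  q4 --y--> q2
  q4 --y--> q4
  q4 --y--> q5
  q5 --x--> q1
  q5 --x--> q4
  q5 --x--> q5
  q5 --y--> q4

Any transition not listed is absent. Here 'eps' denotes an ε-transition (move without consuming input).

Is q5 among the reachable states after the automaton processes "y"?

No

Start in {q0}.
Read 'y': q0→{q1, q3, q4}; union {q1, q3, q4}; ε-closure = {q1, q2, q3, q4}.
State q5 is not in {q1, q2, q3, q4}.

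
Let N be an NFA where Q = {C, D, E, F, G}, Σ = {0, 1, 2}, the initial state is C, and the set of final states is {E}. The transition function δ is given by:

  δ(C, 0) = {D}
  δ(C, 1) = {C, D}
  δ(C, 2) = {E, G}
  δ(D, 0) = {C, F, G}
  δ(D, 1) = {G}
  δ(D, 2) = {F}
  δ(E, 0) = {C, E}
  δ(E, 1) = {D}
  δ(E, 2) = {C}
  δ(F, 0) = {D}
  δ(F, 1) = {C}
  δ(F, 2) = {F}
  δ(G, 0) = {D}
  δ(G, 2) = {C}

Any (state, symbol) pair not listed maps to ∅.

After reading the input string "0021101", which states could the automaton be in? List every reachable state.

{C, D, G}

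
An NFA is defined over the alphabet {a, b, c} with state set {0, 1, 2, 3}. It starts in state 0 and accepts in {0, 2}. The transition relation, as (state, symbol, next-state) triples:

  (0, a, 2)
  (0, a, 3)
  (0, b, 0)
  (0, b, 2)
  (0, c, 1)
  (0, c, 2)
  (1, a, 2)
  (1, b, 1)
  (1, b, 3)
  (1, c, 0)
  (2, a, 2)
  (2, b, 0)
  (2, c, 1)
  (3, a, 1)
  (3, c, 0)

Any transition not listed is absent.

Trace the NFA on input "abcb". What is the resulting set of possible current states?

Start in {0}.
Read 'a': 0→{2, 3}; now {2, 3}.
Read 'b': 2→{0}, 3→∅; now {0}.
Read 'c': 0→{1, 2}; now {1, 2}.
Read 'b': 1→{1, 3}, 2→{0}; now {0, 1, 3}.

{0, 1, 3}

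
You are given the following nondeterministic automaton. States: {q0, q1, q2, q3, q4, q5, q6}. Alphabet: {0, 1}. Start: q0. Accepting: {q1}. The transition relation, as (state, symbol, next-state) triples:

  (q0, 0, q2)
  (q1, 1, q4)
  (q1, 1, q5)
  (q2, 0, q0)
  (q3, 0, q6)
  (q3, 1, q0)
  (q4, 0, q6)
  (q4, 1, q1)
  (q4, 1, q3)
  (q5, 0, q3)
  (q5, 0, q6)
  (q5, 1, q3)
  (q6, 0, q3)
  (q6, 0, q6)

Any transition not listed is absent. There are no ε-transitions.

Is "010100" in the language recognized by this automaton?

Start in {q0}.
Read '0': {q0} → {q2}.
Read '1': {q2} → ∅.
The set is empty and remains empty for the remaining 4 symbols.
The final set ∅ contains no accepting state.

No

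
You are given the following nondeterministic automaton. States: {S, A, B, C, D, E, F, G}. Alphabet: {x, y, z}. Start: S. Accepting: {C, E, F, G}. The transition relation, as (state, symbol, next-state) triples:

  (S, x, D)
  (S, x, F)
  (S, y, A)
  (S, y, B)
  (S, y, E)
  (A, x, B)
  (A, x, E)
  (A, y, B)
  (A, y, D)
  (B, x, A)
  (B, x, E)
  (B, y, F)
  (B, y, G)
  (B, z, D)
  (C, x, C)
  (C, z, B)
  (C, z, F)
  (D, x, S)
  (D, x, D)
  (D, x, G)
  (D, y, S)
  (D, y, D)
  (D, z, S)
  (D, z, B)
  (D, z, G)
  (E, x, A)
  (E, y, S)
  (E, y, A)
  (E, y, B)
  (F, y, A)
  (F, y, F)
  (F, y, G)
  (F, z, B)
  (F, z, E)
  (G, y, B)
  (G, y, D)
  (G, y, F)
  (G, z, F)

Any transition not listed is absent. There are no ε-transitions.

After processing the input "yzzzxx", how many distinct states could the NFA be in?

4

Start in {S}.
Read 'y': S→{A, B, E}; now {A, B, E}.
Read 'z': A→∅, B→{D}, E→∅; now {D}.
Read 'z': D→{S, B, G}; now {S, B, G}.
Read 'z': S→∅, B→{D}, G→{F}; now {D, F}.
Read 'x': D→{S, D, G}, F→∅; now {S, D, G}.
Read 'x': S→{D, F}, D→{S, D, G}, G→∅; now {S, D, F, G}.
That set has 4 states.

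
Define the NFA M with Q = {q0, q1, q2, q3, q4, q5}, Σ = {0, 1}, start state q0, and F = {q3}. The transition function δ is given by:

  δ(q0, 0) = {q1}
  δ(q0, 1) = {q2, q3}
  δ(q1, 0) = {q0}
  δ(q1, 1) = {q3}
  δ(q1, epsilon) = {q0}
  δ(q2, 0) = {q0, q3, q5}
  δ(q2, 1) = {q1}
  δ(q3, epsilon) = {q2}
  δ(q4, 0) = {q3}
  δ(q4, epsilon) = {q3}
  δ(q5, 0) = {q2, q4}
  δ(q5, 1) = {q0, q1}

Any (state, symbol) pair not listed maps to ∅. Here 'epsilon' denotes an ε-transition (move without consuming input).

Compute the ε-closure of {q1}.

Begin with {q1}.
ε-move q1 → q0; add q0.

{q0, q1}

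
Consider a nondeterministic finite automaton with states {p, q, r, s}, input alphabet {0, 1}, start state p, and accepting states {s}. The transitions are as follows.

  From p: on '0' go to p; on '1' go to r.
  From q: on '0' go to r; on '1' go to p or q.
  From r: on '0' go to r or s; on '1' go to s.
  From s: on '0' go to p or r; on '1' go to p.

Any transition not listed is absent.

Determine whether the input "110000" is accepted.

Yes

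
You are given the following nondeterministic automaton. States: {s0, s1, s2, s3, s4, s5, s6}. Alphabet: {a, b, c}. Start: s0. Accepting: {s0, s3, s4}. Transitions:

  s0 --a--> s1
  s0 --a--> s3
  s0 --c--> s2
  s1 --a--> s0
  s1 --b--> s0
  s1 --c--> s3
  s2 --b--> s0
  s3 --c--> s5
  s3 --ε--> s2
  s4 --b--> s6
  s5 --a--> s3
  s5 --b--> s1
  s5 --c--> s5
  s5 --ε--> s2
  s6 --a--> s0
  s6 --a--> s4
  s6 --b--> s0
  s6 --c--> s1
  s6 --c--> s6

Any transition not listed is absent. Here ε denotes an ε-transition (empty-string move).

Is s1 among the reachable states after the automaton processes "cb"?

Start in {s0}.
Read 'c': {s0} → {s2}.
Read 'b': {s2} → {s0}.
State s1 is not in {s0}.

No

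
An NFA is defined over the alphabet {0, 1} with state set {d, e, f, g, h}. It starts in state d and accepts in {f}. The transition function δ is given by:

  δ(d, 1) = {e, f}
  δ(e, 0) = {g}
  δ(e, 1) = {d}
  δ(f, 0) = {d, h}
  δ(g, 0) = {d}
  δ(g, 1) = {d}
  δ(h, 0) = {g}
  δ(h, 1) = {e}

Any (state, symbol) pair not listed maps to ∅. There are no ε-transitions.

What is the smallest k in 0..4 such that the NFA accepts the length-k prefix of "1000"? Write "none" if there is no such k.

Start in {d}.
Read '1': {d} → {e, f}.
None of the earlier sets intersect F, but {e, f} does.

1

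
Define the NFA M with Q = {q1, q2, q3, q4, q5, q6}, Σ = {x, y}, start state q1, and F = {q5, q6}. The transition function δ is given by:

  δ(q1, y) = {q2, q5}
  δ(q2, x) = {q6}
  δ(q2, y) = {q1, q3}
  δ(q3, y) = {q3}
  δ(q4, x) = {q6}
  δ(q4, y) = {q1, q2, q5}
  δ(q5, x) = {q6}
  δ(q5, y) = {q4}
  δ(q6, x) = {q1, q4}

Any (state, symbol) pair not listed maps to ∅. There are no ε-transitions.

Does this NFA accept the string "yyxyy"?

No

Start in {q1}.
Read 'y': q1→{q2, q5}; now {q2, q5}.
Read 'y': q2→{q1, q3}, q5→{q4}; now {q1, q3, q4}.
Read 'x': q1→∅, q3→∅, q4→{q6}; now {q6}.
Read 'y': q6→∅; now ∅.
The set is empty and remains empty for the remaining 1 symbol.
The final set ∅ contains no accepting state.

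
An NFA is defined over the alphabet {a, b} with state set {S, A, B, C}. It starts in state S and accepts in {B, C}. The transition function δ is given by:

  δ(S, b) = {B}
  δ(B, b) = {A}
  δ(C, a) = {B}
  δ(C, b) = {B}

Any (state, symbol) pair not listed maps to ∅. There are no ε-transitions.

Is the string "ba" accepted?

No

Start in {S}.
Read 'b': S→{B}; now {B}.
Read 'a': B→∅; now ∅.
The final set ∅ contains no accepting state.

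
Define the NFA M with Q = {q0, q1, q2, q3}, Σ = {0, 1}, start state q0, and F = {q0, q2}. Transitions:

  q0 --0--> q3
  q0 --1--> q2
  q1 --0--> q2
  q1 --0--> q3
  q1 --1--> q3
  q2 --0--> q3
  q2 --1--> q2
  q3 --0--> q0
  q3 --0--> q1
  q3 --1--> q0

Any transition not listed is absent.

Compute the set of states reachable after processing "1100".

{q0, q1}

Start in {q0}.
Read '1': {q0} → {q2}.
Read '1': {q2} → {q2}.
Read '0': {q2} → {q3}.
Read '0': {q3} → {q0, q1}.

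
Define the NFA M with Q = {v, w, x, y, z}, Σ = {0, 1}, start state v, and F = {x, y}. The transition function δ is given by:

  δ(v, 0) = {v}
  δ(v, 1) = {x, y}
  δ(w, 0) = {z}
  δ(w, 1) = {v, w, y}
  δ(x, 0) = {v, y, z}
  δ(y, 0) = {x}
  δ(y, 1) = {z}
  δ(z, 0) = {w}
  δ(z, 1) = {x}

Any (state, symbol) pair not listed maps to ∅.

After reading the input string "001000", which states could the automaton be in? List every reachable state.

{v, w, x, y, z}

Start in {v}.
Read '0': {v} → {v}.
Read '0': {v} → {v}.
Read '1': {v} → {x, y}.
Read '0': {x, y} → {v, x, y, z}.
Read '0': {v, x, y, z} → {v, w, x, y, z}.
Read '0': {v, w, x, y, z} → {v, w, x, y, z}.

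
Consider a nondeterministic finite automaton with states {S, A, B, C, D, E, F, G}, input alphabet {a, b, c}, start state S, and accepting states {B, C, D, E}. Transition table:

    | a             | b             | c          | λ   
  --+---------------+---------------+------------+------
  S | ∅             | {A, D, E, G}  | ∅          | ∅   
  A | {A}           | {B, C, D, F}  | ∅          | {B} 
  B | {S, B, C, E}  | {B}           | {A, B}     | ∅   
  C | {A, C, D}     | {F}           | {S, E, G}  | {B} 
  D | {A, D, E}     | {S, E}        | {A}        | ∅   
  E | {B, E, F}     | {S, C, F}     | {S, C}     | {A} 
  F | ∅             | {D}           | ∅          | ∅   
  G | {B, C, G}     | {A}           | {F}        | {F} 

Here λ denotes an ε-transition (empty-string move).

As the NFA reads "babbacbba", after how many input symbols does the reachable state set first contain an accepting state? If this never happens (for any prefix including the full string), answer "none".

1

Start in {S}.
Read 'b': S→{A, D, E, G}; union {A, D, E, G}; ε-closure = {A, B, D, E, F, G}.
None of the earlier sets intersect F, but {A, B, D, E, F, G} does.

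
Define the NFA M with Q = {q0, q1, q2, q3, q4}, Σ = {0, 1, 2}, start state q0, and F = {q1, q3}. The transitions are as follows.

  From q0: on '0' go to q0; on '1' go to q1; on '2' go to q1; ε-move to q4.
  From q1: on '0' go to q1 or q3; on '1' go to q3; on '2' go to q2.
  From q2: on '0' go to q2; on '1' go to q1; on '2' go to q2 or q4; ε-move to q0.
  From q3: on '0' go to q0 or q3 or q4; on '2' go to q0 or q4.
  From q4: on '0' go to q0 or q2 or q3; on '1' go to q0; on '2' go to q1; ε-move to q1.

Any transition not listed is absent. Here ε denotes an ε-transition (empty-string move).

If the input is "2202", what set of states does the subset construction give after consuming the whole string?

{q0, q1, q2, q4}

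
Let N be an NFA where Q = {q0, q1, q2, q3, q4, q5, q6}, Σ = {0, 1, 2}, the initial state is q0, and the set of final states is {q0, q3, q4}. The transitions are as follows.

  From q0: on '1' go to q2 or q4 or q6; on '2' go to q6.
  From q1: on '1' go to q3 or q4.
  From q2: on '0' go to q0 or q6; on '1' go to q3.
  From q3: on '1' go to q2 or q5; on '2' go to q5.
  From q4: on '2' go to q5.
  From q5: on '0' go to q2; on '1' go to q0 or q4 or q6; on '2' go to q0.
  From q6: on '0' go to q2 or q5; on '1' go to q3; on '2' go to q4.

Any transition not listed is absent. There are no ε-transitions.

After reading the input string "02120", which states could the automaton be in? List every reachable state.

∅

Start in {q0}.
Read '0': {q0} → ∅.
The set is empty and remains empty for the remaining 4 symbols.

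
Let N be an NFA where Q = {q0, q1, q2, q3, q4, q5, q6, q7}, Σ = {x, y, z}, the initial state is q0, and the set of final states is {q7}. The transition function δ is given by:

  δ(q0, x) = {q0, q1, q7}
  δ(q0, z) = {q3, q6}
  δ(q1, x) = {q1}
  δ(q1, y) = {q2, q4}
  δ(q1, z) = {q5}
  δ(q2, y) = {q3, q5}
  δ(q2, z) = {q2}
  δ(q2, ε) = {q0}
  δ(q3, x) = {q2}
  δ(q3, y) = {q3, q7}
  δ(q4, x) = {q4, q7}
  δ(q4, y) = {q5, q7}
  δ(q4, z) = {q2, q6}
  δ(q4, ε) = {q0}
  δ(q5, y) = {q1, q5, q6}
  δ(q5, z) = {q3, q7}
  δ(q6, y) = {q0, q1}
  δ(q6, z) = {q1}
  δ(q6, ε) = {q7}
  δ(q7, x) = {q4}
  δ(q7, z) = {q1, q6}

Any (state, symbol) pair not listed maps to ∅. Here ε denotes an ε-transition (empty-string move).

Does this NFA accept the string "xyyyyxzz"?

Start in {q0}.
Read 'x': q0→{q0, q1, q7}; now {q0, q1, q7}.
Read 'y': q0→∅, q1→{q2, q4}, q7→∅; union {q2, q4}; ε-closure = {q0, q2, q4}.
Read 'y': q0→∅, q2→{q3, q5}, q4→{q5, q7}; now {q3, q5, q7}.
Read 'y': q3→{q3, q7}, q5→{q1, q5, q6}, q7→∅; now {q1, q3, q5, q6, q7}.
Read 'y': q1→{q2, q4}, q3→{q3, q7}, q5→{q1, q5, q6}, q6→{q0, q1}, q7→∅; now {q0, q1, q2, q3, q4, q5, q6, q7}.
Read 'x': q0→{q0, q1, q7}, q1→{q1}, q2→∅, q3→{q2}, q4→{q4, q7}, q5→∅, q6→∅, q7→{q4}; now {q0, q1, q2, q4, q7}.
Read 'z': q0→{q3, q6}, q1→{q5}, q2→{q2}, q4→{q2, q6}, q7→{q1, q6}; union {q1, q2, q3, q5, q6}; ε-closure = {q0, q1, q2, q3, q5, q6, q7}.
Read 'z': q0→{q3, q6}, q1→{q5}, q2→{q2}, q3→∅, q5→{q3, q7}, q6→{q1}, q7→{q1, q6}; union {q1, q2, q3, q5, q6, q7}; ε-closure = {q0, q1, q2, q3, q5, q6, q7}.
The final set {q0, q1, q2, q3, q5, q6, q7} contains the accepting state q7.

Yes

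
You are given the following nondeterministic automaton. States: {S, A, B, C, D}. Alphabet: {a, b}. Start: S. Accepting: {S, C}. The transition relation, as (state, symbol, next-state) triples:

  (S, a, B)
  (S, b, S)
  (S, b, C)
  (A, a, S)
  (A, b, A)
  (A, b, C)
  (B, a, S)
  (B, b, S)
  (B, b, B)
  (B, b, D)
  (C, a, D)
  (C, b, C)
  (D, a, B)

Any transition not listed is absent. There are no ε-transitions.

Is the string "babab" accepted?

Start in {S}.
Read 'b': {S} → {S, C}.
Read 'a': {S, C} → {B, D}.
Read 'b': {B, D} → {S, B, D}.
Read 'a': {S, B, D} → {S, B}.
Read 'b': {S, B} → {S, B, C, D}.
The final set {S, B, C, D} contains the accepting states S, C.

Yes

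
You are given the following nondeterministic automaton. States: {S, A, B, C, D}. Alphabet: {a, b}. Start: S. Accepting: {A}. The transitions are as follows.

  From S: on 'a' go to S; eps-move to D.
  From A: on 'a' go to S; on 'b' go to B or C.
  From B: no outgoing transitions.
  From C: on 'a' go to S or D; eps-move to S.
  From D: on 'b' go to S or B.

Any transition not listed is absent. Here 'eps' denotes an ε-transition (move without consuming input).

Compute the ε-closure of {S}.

{S, D}

Begin with {S}.
ε-move S → D; add D.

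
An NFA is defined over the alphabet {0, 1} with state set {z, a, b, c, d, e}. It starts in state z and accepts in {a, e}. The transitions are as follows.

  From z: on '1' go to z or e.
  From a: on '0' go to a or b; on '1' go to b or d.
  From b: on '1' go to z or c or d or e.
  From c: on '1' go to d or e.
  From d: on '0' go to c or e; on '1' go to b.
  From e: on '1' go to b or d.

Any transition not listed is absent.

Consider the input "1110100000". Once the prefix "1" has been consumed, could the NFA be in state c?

No

Start in {z}.
Read '1': z→{z, e}; now {z, e}.
State c is not in {z, e}.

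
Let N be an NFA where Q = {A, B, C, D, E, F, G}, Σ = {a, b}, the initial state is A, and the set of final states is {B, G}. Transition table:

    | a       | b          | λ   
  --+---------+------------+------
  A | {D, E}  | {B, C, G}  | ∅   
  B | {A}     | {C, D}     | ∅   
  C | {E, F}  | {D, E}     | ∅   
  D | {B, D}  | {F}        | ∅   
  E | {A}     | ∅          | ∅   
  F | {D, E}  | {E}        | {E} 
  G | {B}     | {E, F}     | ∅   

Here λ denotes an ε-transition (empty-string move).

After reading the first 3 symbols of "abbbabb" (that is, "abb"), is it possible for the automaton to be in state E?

Yes

Start in {A}.
Read 'a': A→{D, E}; now {D, E}.
Read 'b': D→{F}, E→∅; union {F}; ε-closure = {E, F}.
Read 'b': E→∅, F→{E}; now {E}.
State E is in {E}.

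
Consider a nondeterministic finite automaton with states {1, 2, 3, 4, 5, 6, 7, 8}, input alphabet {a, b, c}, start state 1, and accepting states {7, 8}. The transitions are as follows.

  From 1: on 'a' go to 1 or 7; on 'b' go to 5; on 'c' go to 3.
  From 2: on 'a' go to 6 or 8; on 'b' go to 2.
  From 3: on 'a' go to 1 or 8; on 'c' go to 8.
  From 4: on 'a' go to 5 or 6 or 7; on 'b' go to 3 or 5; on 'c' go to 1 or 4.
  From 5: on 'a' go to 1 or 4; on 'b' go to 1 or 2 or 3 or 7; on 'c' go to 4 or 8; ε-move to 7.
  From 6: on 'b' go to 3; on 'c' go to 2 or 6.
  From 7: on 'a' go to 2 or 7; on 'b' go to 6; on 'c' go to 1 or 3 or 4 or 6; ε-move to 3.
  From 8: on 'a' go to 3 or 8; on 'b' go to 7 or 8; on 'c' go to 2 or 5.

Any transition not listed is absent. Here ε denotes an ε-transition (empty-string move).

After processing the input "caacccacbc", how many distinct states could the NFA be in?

Start in {1}.
Read 'c': {1} → {3}.
Read 'a': {3} → {1, 8}.
Read 'a': {1, 8} → {1, 3, 7, 8}.
Read 'c': {1, 3, 7, 8} → {1, 2, 3, 4, 5, 6, 7, 8}.
Read 'c': {1, 2, 3, 4, 5, 6, 7, 8} → {1, 2, 3, 4, 5, 6, 7, 8}.
Read 'c': {1, 2, 3, 4, 5, 6, 7, 8} → {1, 2, 3, 4, 5, 6, 7, 8}.
Read 'a': {1, 2, 3, 4, 5, 6, 7, 8} → {1, 2, 3, 4, 5, 6, 7, 8}.
Read 'c': {1, 2, 3, 4, 5, 6, 7, 8} → {1, 2, 3, 4, 5, 6, 7, 8}.
Read 'b': {1, 2, 3, 4, 5, 6, 7, 8} → {1, 2, 3, 5, 6, 7, 8}.
Read 'c': {1, 2, 3, 5, 6, 7, 8} → {1, 2, 3, 4, 5, 6, 7, 8}.
That set has 8 states.

8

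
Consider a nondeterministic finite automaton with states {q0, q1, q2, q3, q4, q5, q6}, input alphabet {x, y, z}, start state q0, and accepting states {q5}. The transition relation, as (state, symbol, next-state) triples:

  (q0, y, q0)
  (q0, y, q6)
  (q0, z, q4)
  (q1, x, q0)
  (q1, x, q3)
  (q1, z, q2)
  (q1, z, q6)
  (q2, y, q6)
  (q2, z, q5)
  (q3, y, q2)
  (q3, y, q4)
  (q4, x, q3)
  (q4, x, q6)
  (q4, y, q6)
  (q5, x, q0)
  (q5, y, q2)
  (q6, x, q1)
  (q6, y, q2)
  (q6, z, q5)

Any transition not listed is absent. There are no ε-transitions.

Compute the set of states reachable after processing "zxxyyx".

Start in {q0}.
Read 'z': {q0} → {q4}.
Read 'x': {q4} → {q3, q6}.
Read 'x': {q3, q6} → {q1}.
Read 'y': {q1} → ∅.
The set is empty and remains empty for the remaining 2 symbols.

∅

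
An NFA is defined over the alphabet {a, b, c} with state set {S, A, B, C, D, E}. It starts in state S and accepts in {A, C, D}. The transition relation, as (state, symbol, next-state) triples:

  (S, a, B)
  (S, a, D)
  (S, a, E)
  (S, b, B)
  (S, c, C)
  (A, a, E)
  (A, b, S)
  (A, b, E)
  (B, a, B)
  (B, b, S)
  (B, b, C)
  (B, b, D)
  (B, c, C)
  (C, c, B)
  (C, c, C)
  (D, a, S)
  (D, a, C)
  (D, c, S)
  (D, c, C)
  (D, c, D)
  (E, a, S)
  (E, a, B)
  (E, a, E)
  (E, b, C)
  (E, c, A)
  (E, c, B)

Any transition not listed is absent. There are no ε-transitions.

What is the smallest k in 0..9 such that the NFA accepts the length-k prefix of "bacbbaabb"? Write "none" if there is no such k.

Start in {S}.
Read 'b': S→{B}; now {B}.
Read 'a': B→{B}; now {B}.
Read 'c': B→{C}; now {C}.
None of the earlier sets intersect F, but {C} does.

3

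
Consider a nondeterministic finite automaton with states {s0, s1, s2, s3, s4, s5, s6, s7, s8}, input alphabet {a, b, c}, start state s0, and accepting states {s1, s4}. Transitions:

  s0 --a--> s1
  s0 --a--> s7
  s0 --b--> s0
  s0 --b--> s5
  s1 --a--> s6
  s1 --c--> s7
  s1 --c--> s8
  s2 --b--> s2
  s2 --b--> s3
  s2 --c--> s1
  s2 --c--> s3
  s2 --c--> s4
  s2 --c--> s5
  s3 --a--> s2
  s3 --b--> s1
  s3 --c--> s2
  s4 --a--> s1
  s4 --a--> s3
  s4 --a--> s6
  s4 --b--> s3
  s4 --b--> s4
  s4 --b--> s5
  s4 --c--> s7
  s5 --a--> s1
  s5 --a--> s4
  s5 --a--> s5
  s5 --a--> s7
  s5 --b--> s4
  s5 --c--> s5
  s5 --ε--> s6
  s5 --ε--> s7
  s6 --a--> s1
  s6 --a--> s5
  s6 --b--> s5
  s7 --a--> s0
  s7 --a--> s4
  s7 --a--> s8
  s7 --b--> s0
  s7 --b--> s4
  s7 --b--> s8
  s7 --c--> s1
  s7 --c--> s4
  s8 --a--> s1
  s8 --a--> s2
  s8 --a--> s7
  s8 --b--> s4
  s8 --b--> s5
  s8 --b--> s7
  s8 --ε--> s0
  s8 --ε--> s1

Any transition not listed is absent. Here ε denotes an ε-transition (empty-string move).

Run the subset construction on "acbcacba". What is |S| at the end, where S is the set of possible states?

9

Start in {s0}.
Read 'a': s0→{s1, s7}; now {s1, s7}.
Read 'c': s1→{s7, s8}, s7→{s1, s4}; union {s1, s4, s7, s8}; ε-closure = {s0, s1, s4, s7, s8}.
Read 'b': s0→{s0, s5}, s1→∅, s4→{s3, s4, s5}, s7→{s0, s4, s8}, s8→{s4, s5, s7}; union {s0, s3, s4, s5, s7, s8}; ε-closure = {s0, s1, s3, s4, s5, s6, s7, s8}.
Read 'c': s0→∅, s1→{s7, s8}, s3→{s2}, s4→{s7}, s5→{s5}, s6→∅, s7→{s1, s4}, s8→∅; union {s1, s2, s4, s5, s7, s8}; ε-closure = {s0, s1, s2, s4, s5, s6, s7, s8}.
Read 'a': s0→{s1, s7}, s1→{s6}, s2→∅, s4→{s1, s3, s6}, s5→{s1, s4, s5, s7}, s6→{s1, s5}, s7→{s0, s4, s8}, s8→{s1, s2, s7}; now {s0, s1, s2, s3, s4, s5, s6, s7, s8}.
Read 'c': s0→∅, s1→{s7, s8}, s2→{s1, s3, s4, s5}, s3→{s2}, s4→{s7}, s5→{s5}, s6→∅, s7→{s1, s4}, s8→∅; union {s1, s2, s3, s4, s5, s7, s8}; ε-closure = {s0, s1, s2, s3, s4, s5, s6, s7, s8}.
Read 'b': s0→{s0, s5}, s1→∅, s2→{s2, s3}, s3→{s1}, s4→{s3, s4, s5}, s5→{s4}, s6→{s5}, s7→{s0, s4, s8}, s8→{s4, s5, s7}; union {s0, s1, s2, s3, s4, s5, s7, s8}; ε-closure = {s0, s1, s2, s3, s4, s5, s6, s7, s8}.
Read 'a': s0→{s1, s7}, s1→{s6}, s2→∅, s3→{s2}, s4→{s1, s3, s6}, s5→{s1, s4, s5, s7}, s6→{s1, s5}, s7→{s0, s4, s8}, s8→{s1, s2, s7}; now {s0, s1, s2, s3, s4, s5, s6, s7, s8}.
That set has 9 states.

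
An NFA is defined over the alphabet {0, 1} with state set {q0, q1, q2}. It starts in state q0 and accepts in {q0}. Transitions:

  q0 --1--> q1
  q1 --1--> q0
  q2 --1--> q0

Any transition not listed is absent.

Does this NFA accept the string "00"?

No

Start in {q0}.
Read '0': {q0} → ∅.
The set is empty and remains empty for the remaining 1 symbol.
The final set ∅ contains no accepting state.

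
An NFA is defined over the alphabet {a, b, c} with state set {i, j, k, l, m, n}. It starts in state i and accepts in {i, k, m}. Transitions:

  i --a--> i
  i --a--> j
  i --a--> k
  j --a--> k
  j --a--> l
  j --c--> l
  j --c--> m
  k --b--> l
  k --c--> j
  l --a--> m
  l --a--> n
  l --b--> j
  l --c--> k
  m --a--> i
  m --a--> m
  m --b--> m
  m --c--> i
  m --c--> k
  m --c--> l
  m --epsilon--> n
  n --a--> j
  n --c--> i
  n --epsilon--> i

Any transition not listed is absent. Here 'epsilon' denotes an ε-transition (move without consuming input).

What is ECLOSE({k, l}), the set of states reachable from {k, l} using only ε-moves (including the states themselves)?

Begin with {k, l}.
No ε-moves leave this set, so the closure equals the set itself.

{k, l}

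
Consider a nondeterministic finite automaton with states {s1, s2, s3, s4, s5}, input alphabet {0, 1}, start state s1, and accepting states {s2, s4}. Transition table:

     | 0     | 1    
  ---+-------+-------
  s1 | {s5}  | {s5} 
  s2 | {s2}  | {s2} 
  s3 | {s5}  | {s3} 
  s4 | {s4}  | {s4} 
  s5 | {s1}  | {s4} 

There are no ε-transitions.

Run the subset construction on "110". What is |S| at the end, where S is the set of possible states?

1

Start in {s1}.
Read '1': {s1} → {s5}.
Read '1': {s5} → {s4}.
Read '0': {s4} → {s4}.
That set has 1 state.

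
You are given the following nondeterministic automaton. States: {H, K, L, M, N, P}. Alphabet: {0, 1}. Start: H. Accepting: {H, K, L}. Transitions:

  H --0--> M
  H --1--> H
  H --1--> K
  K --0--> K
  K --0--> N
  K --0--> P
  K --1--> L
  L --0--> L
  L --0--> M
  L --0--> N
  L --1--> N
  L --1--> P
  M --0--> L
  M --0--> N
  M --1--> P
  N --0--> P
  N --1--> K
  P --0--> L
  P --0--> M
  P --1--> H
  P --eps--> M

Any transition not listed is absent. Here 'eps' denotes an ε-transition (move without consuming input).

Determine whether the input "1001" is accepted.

Start in {H}.
Read '1': H→{H, K}; now {H, K}.
Read '0': H→{M}, K→{K, N, P}; now {K, M, N, P}.
Read '0': K→{K, N, P}, M→{L, N}, N→{P}, P→{L, M}; now {K, L, M, N, P}.
Read '1': K→{L}, L→{N, P}, M→{P}, N→{K}, P→{H}; union {H, K, L, N, P}; ε-closure = {H, K, L, M, N, P}.
The final set {H, K, L, M, N, P} contains the accepting states H, K, L.

Yes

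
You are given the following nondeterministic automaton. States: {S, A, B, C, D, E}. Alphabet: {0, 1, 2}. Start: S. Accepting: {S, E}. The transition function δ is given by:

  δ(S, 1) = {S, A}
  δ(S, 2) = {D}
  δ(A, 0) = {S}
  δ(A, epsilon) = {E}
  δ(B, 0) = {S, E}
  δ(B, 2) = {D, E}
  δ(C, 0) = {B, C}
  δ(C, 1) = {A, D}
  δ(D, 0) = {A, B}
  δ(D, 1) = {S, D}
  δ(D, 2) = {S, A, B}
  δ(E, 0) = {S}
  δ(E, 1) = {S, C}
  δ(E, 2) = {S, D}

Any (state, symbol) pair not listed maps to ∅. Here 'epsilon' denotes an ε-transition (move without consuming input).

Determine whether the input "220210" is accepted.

Yes

Start in {S}.
Read '2': {S} → {D}.
Read '2': {D} → {S, A, B, E}.
Read '0': {S, A, B, E} → {S, E}.
Read '2': {S, E} → {S, D}.
Read '1': {S, D} → {S, A, D, E}.
Read '0': {S, A, D, E} → {S, A, B, E}.
The final set {S, A, B, E} contains the accepting states S, E.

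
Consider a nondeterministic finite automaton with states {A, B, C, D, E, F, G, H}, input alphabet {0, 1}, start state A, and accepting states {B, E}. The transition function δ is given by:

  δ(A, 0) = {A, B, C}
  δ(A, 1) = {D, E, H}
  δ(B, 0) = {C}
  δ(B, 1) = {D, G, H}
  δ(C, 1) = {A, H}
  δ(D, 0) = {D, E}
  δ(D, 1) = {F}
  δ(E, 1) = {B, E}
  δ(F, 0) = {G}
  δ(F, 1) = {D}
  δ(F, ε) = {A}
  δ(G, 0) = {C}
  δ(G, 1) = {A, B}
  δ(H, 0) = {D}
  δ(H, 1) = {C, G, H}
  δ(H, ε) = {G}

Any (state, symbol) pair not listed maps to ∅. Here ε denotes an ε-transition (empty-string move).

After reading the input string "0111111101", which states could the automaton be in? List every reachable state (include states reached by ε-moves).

{A, B, D, E, F, G, H}

Start in {A}.
Read '0': A→{A, B, C}; now {A, B, C}.
Read '1': A→{D, E, H}, B→{D, G, H}, C→{A, H}; now {A, D, E, G, H}.
Read '1': A→{D, E, H}, D→{F}, E→{B, E}, G→{A, B}, H→{C, G, H}; now {A, B, C, D, E, F, G, H}.
Read '1': A→{D, E, H}, B→{D, G, H}, C→{A, H}, D→{F}, E→{B, E}, F→{D}, G→{A, B}, H→{C, G, H}; now {A, B, C, D, E, F, G, H}.
Read '1': A→{D, E, H}, B→{D, G, H}, C→{A, H}, D→{F}, E→{B, E}, F→{D}, G→{A, B}, H→{C, G, H}; now {A, B, C, D, E, F, G, H}.
Read '1': A→{D, E, H}, B→{D, G, H}, C→{A, H}, D→{F}, E→{B, E}, F→{D}, G→{A, B}, H→{C, G, H}; now {A, B, C, D, E, F, G, H}.
Read '1': A→{D, E, H}, B→{D, G, H}, C→{A, H}, D→{F}, E→{B, E}, F→{D}, G→{A, B}, H→{C, G, H}; now {A, B, C, D, E, F, G, H}.
Read '1': A→{D, E, H}, B→{D, G, H}, C→{A, H}, D→{F}, E→{B, E}, F→{D}, G→{A, B}, H→{C, G, H}; now {A, B, C, D, E, F, G, H}.
Read '0': A→{A, B, C}, B→{C}, C→∅, D→{D, E}, E→∅, F→{G}, G→{C}, H→{D}; now {A, B, C, D, E, G}.
Read '1': A→{D, E, H}, B→{D, G, H}, C→{A, H}, D→{F}, E→{B, E}, G→{A, B}; now {A, B, D, E, F, G, H}.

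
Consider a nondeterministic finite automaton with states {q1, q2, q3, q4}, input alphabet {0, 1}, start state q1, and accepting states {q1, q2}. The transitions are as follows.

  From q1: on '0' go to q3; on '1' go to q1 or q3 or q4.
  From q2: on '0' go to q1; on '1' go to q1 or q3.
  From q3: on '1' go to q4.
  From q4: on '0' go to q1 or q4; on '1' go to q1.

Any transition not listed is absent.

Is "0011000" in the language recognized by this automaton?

No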